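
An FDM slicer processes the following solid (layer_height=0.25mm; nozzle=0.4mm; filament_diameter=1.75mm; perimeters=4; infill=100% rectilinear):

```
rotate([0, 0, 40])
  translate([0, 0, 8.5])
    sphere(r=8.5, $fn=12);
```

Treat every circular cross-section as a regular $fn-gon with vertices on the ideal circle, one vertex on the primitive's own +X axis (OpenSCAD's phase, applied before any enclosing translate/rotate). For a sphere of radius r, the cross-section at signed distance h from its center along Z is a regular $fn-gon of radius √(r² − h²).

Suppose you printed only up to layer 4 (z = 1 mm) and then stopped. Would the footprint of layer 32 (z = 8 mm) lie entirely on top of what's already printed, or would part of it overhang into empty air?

Compare the two slices. At z = 1: the r=8.5 sphere contributes a regular 12-gon of circumradius √(8.5²−7.5²) = 4.000 (area = (12/2)·4.000²·sin(360°/12) = 48.00 mm²); (whole slice rotated 40° about Z — lengths, areas and connectivity unchanged). At z = 8: the r=8.5 sphere contributes a regular 12-gon of circumradius √(8.5²−0.5²) = 8.485 (area = (12/2)·8.485²·sin(360°/12) = 216.00 mm²); (rotated 40° about Z; rotation is an isometry so areas/perimeters/island counts are preserved). Checking containment: at z = 8 the cross-section extends beyond the z = 1 cross-section by about 168.00 mm².

part overhangs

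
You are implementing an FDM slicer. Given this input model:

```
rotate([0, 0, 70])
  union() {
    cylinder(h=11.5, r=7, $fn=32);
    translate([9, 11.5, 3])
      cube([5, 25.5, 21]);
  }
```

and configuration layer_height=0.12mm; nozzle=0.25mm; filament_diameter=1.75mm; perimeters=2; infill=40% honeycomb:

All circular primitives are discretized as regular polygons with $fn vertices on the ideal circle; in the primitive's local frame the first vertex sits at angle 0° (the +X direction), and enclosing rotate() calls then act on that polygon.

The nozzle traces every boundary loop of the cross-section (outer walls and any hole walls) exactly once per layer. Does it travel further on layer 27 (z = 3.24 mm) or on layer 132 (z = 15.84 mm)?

Layer 27 (z = 3.24): the r=7 cylinder gives a regular 32-gon of circumradius 7 (constant along its height) (perimeter = 2·32·7.000·sin(180°/32) = 43.91 mm); the 5×25.5 cube at (9, 11.5) contributes its full rectangle (perimeter 61.00 mm); Combining (union): the 2 present regions are separate (no shared area or edge), so areas and boundary lengths simply add and each stays a separate island — boundary = 104.91 mm; (whole slice rotated 70° about Z — lengths, areas and connectivity unchanged). So its perimeter = 104.91 mm. Layer 132 (z = 15.84): the cylinder is absent (z outside [0, 11.5]); the 5×25.5 cube at (9, 11.5) contributes its full rectangle (perimeter 61.00 mm); Taking the union: only the 5×25.5 cube at (9, 11.5) is present, so the union is just that shape — boundary = 61.00 mm; (rotated 70° about Z; rotation is an isometry so areas/perimeters/island counts are preserved). So its perimeter = 61.00 mm. Layer 27 is larger (104.91 vs 61.00 mm).

layer 27 (z = 3.24 mm)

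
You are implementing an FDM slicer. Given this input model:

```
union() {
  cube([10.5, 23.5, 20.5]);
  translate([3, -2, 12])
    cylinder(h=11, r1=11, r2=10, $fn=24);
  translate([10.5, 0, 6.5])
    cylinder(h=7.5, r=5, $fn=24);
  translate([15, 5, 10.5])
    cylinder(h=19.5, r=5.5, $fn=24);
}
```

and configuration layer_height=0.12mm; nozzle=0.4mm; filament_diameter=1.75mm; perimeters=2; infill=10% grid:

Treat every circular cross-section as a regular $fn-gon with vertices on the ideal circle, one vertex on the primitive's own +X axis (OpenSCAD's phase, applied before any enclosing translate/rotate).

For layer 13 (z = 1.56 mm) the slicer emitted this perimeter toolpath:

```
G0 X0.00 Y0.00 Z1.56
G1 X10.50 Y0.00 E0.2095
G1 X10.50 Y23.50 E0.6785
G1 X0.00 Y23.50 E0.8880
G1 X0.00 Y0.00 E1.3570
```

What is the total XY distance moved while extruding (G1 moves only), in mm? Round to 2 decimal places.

Sum the Euclidean lengths of each G1 segment: total = 68.00 mm.

68.00 mm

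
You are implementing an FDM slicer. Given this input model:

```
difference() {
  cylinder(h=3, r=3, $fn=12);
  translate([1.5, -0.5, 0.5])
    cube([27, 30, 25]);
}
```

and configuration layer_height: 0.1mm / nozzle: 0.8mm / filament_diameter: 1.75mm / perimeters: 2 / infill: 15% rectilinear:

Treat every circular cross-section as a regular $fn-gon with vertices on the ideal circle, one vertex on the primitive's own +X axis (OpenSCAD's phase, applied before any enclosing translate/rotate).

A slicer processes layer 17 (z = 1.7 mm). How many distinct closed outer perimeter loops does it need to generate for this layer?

1

At z = 1.7 mm: the r=3 cylinder contributes a regular 12-gon of circumradius 3; the cube at (1.5, -0.5) (footprint 27×30) is included at this height; Taking the first minus the rest: starting from the r=3 cylinder, the 27×30 cube at (1.5, -0.5) partially overlaps it — only the 3.27 mm² overlap (of its 810.00 mm²) is removed, clipping the outline — 1 connected region. The result has 1 disconnected region.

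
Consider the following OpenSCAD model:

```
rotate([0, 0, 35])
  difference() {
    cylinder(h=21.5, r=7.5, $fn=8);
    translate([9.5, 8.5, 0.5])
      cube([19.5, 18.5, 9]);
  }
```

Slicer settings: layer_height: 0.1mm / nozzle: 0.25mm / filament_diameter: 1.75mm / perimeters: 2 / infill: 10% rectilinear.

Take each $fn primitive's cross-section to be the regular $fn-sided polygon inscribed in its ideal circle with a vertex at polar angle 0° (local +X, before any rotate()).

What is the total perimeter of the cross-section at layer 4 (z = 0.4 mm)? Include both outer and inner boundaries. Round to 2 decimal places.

45.92 mm

At z = 0.4 mm: the cylinder: section is a regular 8-gon, circumradius r=7.5 (perimeter = 2·8·7.500·sin(180°/8) = 45.92 mm); the cube at (9.5, 8.5) is absent (z outside [0.5, 9.5]); After the difference (first − rest): none of the subtracted shapes is present at this height, so the r=7.5 cylinder is unchanged — boundary = 45.92 mm; (rotated 35° about Z; rotation is an isometry so areas/perimeters/island counts are preserved). Overall, the cross-section is a single solid region. Total boundary length (outer) = 45.92 mm.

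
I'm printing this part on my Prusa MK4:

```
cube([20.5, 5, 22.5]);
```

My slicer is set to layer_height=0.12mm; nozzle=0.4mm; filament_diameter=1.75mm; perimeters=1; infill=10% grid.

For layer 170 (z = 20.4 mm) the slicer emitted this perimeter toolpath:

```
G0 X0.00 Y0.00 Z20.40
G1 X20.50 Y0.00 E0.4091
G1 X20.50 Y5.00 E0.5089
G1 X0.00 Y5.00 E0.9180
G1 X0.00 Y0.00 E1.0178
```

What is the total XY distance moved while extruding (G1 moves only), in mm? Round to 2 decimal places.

51.00 mm

Sum the Euclidean lengths of each G1 segment: total = 51.00 mm.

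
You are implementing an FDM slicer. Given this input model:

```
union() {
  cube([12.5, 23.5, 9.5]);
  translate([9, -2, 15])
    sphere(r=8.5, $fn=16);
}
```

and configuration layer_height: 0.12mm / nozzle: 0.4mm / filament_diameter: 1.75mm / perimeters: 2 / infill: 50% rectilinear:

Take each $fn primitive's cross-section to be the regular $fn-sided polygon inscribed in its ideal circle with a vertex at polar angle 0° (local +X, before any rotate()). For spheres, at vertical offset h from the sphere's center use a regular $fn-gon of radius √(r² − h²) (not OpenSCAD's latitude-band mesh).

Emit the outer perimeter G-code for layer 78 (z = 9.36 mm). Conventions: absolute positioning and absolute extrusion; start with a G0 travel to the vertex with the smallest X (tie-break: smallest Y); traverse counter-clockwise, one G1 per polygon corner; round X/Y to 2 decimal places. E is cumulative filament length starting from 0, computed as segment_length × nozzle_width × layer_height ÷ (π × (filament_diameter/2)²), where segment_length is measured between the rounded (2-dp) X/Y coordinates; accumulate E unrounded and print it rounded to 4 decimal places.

At z = 9.36 mm: the 12.5×23.5 cube contributes its full rectangle; the sphere at (9, -2): section is a regular 16-gon, circumradius = √(r²−h²) = √(8.5²−5.64²) = 6.359; Merging all regions: the regions partially overlap (shared area 32.40 mm²), so overlapping operands fuse into one piece — 1 connected region. The outline is a single polygon with 16 vertices. Extrusion per mm of travel: 0.4 × 0.12 / (π × 0.875²) = 0.019956. Accumulating E over each segment gives final E = 1.7450.

G0 X0.00 Y0.00 Z9.36
G1 X3.04 Y0.00 E0.0607
G1 X2.64 Y-2.00 E0.1014
G1 X3.12 Y-4.43 E0.1508
G1 X4.50 Y-6.50 E0.2004
G1 X6.57 Y-7.88 E0.2501
G1 X9.00 Y-8.36 E0.2995
G1 X11.43 Y-7.88 E0.3490
G1 X13.50 Y-6.50 E0.3986
G1 X14.88 Y-4.43 E0.4482
G1 X15.36 Y-2.00 E0.4977
G1 X14.88 Y0.43 E0.5471
G1 X13.50 Y2.50 E0.5968
G1 X12.50 Y3.16 E0.6207
G1 X12.50 Y23.50 E1.0266
G1 X0.00 Y23.50 E1.2760
G1 X0.00 Y0.00 E1.7450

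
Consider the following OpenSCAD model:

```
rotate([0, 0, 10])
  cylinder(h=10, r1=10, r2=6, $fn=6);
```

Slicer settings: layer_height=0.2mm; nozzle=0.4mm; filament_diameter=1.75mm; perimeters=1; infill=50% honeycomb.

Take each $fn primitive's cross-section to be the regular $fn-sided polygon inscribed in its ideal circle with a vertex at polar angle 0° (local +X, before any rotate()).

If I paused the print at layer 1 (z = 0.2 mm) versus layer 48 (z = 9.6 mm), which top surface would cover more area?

layer 1 (z = 0.2 mm)

Layer 1 (z = 0.2): the cone (r1=10→r2=6) has section circumradius 9.920 here — a regular 6-gon (area = (6/2)·9.920²·sin(360°/6) = 255.67 mm²); (rotated 10° about Z; rotation is an isometry so areas/perimeters/island counts are preserved). So its area = 255.67 mm². Layer 48 (z = 9.6): the cone contributes a regular 6-gon of circumradius 6.160 (interpolated between r1=10 and r2=6 at t=0.960) (area = (6/2)·6.160²·sin(360°/6) = 98.59 mm²); (whole slice rotated 10° about Z — lengths, areas and connectivity unchanged). So its area = 98.59 mm². Layer 1 is larger (255.67 vs 98.59 mm²).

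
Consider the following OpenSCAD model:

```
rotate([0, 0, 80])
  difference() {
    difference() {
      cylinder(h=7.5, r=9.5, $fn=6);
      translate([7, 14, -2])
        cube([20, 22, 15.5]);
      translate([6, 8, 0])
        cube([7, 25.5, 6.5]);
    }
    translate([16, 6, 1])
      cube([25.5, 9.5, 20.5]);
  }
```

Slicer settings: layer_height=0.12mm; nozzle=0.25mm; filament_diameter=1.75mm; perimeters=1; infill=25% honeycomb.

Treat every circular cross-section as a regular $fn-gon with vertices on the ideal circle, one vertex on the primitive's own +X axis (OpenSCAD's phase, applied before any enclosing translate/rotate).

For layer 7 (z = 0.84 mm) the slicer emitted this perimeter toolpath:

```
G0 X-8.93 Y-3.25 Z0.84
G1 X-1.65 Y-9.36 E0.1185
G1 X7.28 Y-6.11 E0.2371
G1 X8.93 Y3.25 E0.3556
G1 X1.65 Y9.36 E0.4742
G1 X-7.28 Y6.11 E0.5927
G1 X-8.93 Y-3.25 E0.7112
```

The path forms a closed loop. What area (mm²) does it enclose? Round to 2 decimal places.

234.67 mm²

Apply the shoelace formula to the sequence of (X, Y) vertices; enclosed area = 234.67 mm².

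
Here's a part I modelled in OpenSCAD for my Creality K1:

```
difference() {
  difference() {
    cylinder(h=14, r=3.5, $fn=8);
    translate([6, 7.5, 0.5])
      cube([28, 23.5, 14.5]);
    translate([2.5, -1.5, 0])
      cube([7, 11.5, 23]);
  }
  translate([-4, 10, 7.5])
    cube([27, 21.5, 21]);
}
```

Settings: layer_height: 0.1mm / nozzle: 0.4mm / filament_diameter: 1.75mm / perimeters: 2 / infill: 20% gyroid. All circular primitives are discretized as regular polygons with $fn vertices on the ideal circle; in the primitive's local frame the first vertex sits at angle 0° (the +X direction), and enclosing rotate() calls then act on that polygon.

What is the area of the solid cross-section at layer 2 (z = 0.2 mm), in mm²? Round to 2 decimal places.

32.41 mm²

At z = 0.2 mm: the r=3.5 cylinder contributes a regular 8-gon of circumradius 3.5 (area = (8/2)·3.500²·sin(360°/8) = 34.65 mm²); the cube at (6, 7.5) is absent (z outside [0.5, 15]); the cube at (2.5, -1.5) (footprint 7×11.5) is included at this height (area 80.50 mm²); After the difference (first − rest): starting from the r=3.5 cylinder (34.65 mm²), the 7×11.5 cube at (2.5, -1.5) partially overlaps it — only the 2.24 mm² overlap (of its 80.50 mm²) is removed, clipping the outline — area = 32.41 mm²; the cube at (-4, 10) is absent (z outside [7.5, 28.5]); Taking the first minus the rest: none of the subtracted shapes is present at this height, so the result so far is unchanged — area = 32.41 mm². Overall, the cross-section is a single solid region. Net area = 32.41 mm².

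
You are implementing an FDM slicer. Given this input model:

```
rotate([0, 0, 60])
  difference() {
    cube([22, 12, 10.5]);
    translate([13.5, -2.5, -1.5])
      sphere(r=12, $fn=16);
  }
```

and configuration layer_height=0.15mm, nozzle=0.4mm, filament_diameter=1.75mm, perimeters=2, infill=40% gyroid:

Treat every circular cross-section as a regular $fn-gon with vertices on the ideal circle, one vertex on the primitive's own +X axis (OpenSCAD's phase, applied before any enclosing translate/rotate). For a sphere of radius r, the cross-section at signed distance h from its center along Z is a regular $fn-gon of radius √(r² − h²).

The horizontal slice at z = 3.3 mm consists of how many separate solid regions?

1

At z = 3.3 mm: the cube (footprint 22×12) is included at this height; the r=12 sphere at (13.5, -2.5) slices to a regular 16-gon of circumradius 10.998 (√(r²−h²) with h=4.8 from center); Taking the first minus the rest: starting from the 22×12 cube, the r=12 sphere at (13.5, -2.5) partially overlaps it — only the 126.22 mm² overlap (of its 370.32 mm²) is removed, clipping the outline — 1 connected region; (rotated 60° about Z; rotation is an isometry so areas/perimeters/island counts are preserved). The result has 1 disconnected region.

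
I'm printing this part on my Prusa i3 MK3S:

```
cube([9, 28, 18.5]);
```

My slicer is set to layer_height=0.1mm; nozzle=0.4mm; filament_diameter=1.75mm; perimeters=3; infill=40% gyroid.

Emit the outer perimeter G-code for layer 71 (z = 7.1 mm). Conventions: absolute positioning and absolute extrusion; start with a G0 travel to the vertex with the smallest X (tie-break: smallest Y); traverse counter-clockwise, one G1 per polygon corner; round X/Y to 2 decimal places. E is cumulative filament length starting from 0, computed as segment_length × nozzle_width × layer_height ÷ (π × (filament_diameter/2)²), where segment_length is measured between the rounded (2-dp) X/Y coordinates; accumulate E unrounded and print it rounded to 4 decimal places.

G0 X0.00 Y0.00 Z7.10
G1 X9.00 Y0.00 E0.1497
G1 X9.00 Y28.00 E0.6153
G1 X0.00 Y28.00 E0.7650
G1 X0.00 Y0.00 E1.2306

At z = 7.1 mm: the cube is present — its section is the full 9×28 rectangle. The outline is a single polygon with 4 vertices. Extrusion per mm of travel: 0.4 × 0.1 / (π × 0.875²) = 0.016630. Accumulating E over each segment gives final E = 1.2306.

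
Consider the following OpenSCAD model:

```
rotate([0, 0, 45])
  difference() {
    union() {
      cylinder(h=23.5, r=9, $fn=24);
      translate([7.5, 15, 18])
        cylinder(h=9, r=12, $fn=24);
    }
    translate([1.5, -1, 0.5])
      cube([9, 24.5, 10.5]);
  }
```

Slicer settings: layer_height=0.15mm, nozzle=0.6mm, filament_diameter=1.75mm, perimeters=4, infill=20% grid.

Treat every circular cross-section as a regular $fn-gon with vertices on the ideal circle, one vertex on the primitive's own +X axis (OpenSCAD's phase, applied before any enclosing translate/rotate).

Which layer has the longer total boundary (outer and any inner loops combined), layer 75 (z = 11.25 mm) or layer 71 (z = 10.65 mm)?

layer 71 (z = 10.65 mm)

Layer 75 (z = 11.25): the cylinder: section is a regular 24-gon, circumradius r=9 (perimeter = 2·24·9.000·sin(180°/24) = 56.39 mm); the cylinder at (7.5, 15) is absent (z outside [18, 27]); Taking the union: only the r=9 cylinder is present, so the union is just that shape — boundary = 56.39 mm; the cube at (1.5, -1) is not intersected at this z (z outside [0.5, 11]); After the difference (first − rest): none of the subtracted shapes is present at this height, so the result so far is unchanged — boundary = 56.39 mm; (whole slice rotated 45° about Z — lengths, areas and connectivity unchanged). So its perimeter = 56.39 mm. Layer 71 (z = 10.65): the cylinder: section is a regular 24-gon, circumradius r=9 (perimeter = 2·24·9.000·sin(180°/24) = 56.39 mm); the cylinder at (7.5, 15) is not intersected at this z (z outside [18, 27]); Combining (union): only the r=9 cylinder is present, so the union is just that shape — boundary = 56.39 mm; the cube at (1.5, -1) (footprint 9×24.5) is included at this height (perimeter 67.00 mm); Taking the first minus the rest: starting from the result so far, the 9×24.5 cube at (1.5, -1) partially overlaps it — only the 56.98 mm² overlap (of its 220.50 mm²) is removed, clipping the outline — boundary = 59.97 mm; (rotated 45° about Z; rotation is an isometry so areas/perimeters/island counts are preserved). So its perimeter = 59.97 mm. Layer 71 is larger (59.97 vs 56.39 mm).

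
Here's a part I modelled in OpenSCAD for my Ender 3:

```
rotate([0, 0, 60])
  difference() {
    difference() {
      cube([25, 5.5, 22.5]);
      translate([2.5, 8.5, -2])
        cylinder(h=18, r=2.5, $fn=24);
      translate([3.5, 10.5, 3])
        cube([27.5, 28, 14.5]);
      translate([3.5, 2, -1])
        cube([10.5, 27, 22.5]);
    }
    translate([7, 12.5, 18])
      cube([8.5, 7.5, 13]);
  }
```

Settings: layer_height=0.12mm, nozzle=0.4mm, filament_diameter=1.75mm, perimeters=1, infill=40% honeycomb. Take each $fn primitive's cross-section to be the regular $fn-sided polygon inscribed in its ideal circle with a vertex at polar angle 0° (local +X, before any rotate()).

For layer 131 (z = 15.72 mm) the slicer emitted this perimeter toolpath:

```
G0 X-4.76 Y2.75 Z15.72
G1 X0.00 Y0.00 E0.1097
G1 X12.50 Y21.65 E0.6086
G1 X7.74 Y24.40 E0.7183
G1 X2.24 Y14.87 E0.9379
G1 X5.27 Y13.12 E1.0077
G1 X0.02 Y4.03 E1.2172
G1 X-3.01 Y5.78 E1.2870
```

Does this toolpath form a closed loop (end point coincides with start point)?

Start point (G0): (-4.76, 2.75). End point (last G1): the path does not return to the start — open.

no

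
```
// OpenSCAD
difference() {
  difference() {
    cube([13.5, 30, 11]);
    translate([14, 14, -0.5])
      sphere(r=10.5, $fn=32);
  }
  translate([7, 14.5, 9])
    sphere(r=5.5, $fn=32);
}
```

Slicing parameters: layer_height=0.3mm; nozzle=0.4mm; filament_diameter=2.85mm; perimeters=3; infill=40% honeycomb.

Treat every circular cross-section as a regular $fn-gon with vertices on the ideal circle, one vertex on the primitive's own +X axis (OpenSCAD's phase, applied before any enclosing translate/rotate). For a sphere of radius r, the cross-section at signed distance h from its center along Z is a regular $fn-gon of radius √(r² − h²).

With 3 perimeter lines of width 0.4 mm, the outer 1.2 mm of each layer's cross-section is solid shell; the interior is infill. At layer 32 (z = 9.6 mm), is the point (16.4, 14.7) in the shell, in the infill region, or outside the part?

outside

At z = 9.6 mm: the cube is present — its section is the full 13.5×30 rectangle; the r=10.5 sphere at (14, 14) slices to a regular 32-gon of circumradius 2.871 (√(r²−h²) with h=10.1 from center); Taking the first minus the rest: starting from the 13.5×30 cube, the r=10.5 sphere at (14, 14) partially overlaps it — only the 10.01 mm² overlap (of its 25.72 mm²) is removed, clipping the outline — 1 connected region; the r=5.5 sphere at (7, 14.5) slices to a regular 32-gon of circumradius 5.467 (√(r²−h²) with h=0.6 from center); Taking the first minus the rest: starting from that combined region, the r=5.5 sphere at (7, 14.5) partially overlaps it — only the 89.64 mm² overlap (of its 93.30 mm²) is removed, clipping the outline — 1 connected region. Overall, the cross-section is a single solid region. The nearest boundary edge runs (13.50, 30.00)→(13.50, 16.82); distance from the point to it = 3.59 mm. The point is not inside any of the regions above, so it lies outside the cross-section (3.59 mm from the nearest boundary).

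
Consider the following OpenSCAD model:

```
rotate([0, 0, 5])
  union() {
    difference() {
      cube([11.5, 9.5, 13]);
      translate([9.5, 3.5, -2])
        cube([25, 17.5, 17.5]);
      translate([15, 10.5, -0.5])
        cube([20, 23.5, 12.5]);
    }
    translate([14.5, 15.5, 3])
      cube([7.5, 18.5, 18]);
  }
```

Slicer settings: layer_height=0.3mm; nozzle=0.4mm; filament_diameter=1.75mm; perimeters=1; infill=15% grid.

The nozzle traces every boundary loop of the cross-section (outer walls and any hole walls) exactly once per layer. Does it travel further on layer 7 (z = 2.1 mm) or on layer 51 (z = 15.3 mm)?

Layer 7 (z = 2.1): the 11.5×9.5 cube contributes its full rectangle (perimeter 42.00 mm); the 25×17.5 cube at (9.5, 3.5) contributes its full rectangle (perimeter 85.00 mm); the cube at (15, 10.5) (footprint 20×23.5) is included at this height (perimeter 87.00 mm); Subtracting the remaining from the first: starting from the 11.5×9.5 cube, the 25×17.5 cube at (9.5, 3.5) partially overlaps it — only the 12.00 mm² overlap (of its 437.50 mm²) is removed, clipping the outline; the 20×23.5 cube at (15, 10.5) misses the remaining region (no effect) — boundary = 42.00 mm; the cube at (14.5, 15.5) is not intersected at this z (z outside [3, 21]); Combining (union): only that combined region is present, so the union is just that shape — boundary = 42.00 mm; (whole slice rotated 5° about Z — lengths, areas and connectivity unchanged). So its perimeter = 42.00 mm. Layer 51 (z = 15.3): the cube is absent (z outside [0, 13]); the cube at (9.5, 3.5) is present — its section is the full 25×17.5 rectangle (perimeter 85.00 mm); the cube at (15, 10.5) does not reach this height (z outside [-0.5, 12]); After the difference (first − rest): the first operand is absent here, so nothing remains; the cube at (14.5, 15.5) (footprint 7.5×18.5) is included at this height (perimeter 52.00 mm); Combining (union): only the 7.5×18.5 cube at (14.5, 15.5) is present, so the union is just that shape — boundary = 52.00 mm; (whole slice rotated 5° about Z — lengths, areas and connectivity unchanged). So its perimeter = 52.00 mm. Layer 51 is larger (52.00 vs 42.00 mm).

layer 51 (z = 15.3 mm)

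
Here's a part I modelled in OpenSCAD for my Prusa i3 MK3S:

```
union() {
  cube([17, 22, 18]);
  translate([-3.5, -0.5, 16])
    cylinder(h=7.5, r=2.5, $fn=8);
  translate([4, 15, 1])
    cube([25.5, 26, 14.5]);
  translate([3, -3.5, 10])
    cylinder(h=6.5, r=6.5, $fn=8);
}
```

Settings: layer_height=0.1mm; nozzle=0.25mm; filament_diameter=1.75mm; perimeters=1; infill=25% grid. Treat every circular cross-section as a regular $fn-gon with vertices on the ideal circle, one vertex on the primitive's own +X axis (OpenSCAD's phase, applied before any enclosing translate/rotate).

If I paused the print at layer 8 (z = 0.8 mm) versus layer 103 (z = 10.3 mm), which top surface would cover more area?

layer 103 (z = 10.3 mm)

Layer 8 (z = 0.8): the cube is present — its section is the full 17×22 rectangle (area 374.00 mm²); the cylinder at (-3.5, -0.5) is not intersected at this z (z outside [16, 23.5]); the cube at (4, 15) does not reach this height (z outside [1, 15.5]); the cylinder at (3, -3.5) is absent (z outside [10, 16.5]); Merging all regions: only the 17×22 cube is present, so the union is just that shape — area = 374.00 mm². So its area = 374.00 mm². Layer 103 (z = 10.3): the cube (footprint 17×22) is included at this height (area 374.00 mm²); the cylinder at (-3.5, -0.5) is absent (z outside [16, 23.5]); the 25.5×26 cube at (4, 15) contributes its full rectangle (area 663.00 mm²); the cylinder at (3, -3.5): section is a regular 8-gon, circumradius r=6.5 (area = (8/2)·6.500²·sin(360°/8) = 119.50 mm²); Merging all regions: the regions partially overlap — summed areas 1156.50 mm² minus the doubly-counted overlap 107.80 mm² gives 1048.70 mm² — area = 1048.70 mm². So its area = 1048.70 mm². Layer 103 is larger (1048.70 vs 374.00 mm²).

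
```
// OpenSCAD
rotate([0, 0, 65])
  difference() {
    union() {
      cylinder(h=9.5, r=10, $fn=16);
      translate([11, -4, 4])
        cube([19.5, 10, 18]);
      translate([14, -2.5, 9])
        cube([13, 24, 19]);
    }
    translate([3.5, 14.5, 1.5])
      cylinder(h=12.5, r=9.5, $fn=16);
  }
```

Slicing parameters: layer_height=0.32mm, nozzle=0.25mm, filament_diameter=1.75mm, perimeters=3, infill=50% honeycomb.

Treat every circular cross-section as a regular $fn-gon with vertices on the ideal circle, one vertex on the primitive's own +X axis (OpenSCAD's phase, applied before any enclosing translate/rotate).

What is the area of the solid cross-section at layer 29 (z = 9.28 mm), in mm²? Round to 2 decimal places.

At z = 9.28 mm: the r=10 cylinder gives a regular 16-gon of circumradius 10 (constant along its height) (area = (16/2)·10.000²·sin(360°/16) = 306.15 mm²); the cube at (11, -4) (footprint 19.5×10) is included at this height (area 195.00 mm²); the cube at (14, -2.5) (footprint 13×24) is included at this height (area 312.00 mm²); Merging all regions: the regions partially overlap — summed areas 813.15 mm² minus the doubly-counted overlap 110.50 mm² gives 702.65 mm² — area = 702.65 mm²; the cylinder at (3.5, 14.5): section is a regular 16-gon, circumradius r=9.5 (area = (16/2)·9.500²·sin(360°/16) = 276.30 mm²); After the difference (first − rest): starting from the result so far (702.65 mm²), the r=9.5 cylinder at (3.5, 14.5) partially overlaps it — only the 36.15 mm² overlap (of its 276.30 mm²) is removed, clipping the outline — area = 666.50 mm²; (rotated 65° about Z; rotation is an isometry so areas/perimeters/island counts are preserved). Overall, the cross-section has 2 separate islands. Net area = 666.50 mm².

666.50 mm²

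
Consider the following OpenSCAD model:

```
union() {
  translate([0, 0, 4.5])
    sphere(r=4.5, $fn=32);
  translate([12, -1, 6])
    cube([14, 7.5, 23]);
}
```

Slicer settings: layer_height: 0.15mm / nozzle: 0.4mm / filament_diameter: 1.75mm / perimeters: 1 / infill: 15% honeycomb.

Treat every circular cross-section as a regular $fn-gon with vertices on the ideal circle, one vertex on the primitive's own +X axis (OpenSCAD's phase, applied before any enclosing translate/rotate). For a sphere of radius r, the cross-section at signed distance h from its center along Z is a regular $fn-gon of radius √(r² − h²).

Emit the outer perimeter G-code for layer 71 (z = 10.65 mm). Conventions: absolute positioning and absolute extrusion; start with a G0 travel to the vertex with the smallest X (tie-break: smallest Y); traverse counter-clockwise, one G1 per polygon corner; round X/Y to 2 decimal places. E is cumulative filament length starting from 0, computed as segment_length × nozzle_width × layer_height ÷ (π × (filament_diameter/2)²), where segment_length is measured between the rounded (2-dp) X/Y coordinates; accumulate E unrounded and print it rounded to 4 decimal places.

G0 X12.00 Y-1.00 Z10.65
G1 X26.00 Y-1.00 E0.3492
G1 X26.00 Y6.50 E0.5363
G1 X12.00 Y6.50 E0.8856
G1 X12.00 Y-1.00 E1.0726

At z = 10.65 mm: the sphere is not intersected at this z (|z−center|=6.150 > r=4.5); the cube at (12, -1) (footprint 14×7.5) is included at this height; Merging all regions: only the 14×7.5 cube at (12, -1) is present, so the union is just that shape — 1 connected region. The outline is a single polygon with 4 vertices. Extrusion per mm of travel: 0.4 × 0.15 / (π × 0.875²) = 0.024945. Accumulating E over each segment gives final E = 1.0726.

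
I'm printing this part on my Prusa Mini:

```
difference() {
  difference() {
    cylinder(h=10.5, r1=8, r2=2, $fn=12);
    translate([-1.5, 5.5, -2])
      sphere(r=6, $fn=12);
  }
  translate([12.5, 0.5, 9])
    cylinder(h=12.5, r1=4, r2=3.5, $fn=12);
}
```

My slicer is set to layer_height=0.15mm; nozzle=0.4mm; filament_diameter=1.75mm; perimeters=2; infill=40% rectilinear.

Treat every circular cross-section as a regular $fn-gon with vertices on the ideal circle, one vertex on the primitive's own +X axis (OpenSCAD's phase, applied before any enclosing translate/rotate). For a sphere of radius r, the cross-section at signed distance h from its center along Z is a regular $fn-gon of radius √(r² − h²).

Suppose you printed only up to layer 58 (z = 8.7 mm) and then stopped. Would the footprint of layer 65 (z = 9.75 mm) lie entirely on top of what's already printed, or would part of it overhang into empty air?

entirely on top

Compare the two slices. At z = 8.7: the cone contributes a regular 12-gon of circumradius 3.029 (interpolated between r1=8 and r2=2 at t=0.829) (area = (12/2)·3.029²·sin(360°/12) = 27.52 mm²); the sphere at (-1.5, 5.5) is not intersected at this z (|z−center|=10.700 > r=6); Subtracting the remaining from the first: none of the subtracted shapes is present at this height, so the cone is unchanged — area = 27.52 mm²; the cone at (12.5, 0.5) does not reach this height (z outside [9, 21.5]); Taking the first minus the rest: none of the subtracted shapes is present at this height, so that combined region is unchanged — area = 27.52 mm². At z = 9.75: the cone contributes a regular 12-gon of circumradius 2.429 (interpolated between r1=8 and r2=2 at t=0.929) (area = (12/2)·2.429²·sin(360°/12) = 17.69 mm²); the sphere at (-1.5, 5.5) is not intersected at this z (|z−center|=11.750 > r=6); After the difference (first − rest): none of the subtracted shapes is present at this height, so the cone is unchanged — area = 17.69 mm²; the cone at (12.5, 0.5): at t=0.060 of its height the radius interpolates to r₁+(r₂−r₁)t = 3.970, giving a regular 12-gon of that circumradius (area = (12/2)·3.970²·sin(360°/12) = 47.28 mm²); Subtracting the remaining from the first: starting from the result so far (17.69 mm²), the cone at (12.5, 0.5) misses the remaining region (no effect) — area = 17.69 mm². Checking containment: the cross-section at z = 9.75 is a subset of the cross-section at z = 8.7.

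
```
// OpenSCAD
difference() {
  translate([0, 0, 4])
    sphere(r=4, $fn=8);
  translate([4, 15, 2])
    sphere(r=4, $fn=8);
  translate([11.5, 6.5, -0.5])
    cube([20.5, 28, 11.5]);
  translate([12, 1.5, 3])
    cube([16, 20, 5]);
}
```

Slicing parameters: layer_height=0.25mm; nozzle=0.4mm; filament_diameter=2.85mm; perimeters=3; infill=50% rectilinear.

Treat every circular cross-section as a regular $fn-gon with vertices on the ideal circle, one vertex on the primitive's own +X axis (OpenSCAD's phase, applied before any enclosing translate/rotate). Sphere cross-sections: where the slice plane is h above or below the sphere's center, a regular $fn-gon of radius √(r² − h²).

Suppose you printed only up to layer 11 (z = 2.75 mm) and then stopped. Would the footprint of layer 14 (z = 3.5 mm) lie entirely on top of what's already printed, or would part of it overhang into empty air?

Compare the two slices. At z = 2.75: the r=4 sphere contributes a regular 8-gon of circumradius √(4²−1.25²) = 3.800 (area = (8/2)·3.800²·sin(360°/8) = 40.84 mm²); the r=4 sphere at (4, 15) slices to a regular 8-gon of circumradius 3.929 (√(r²−h²) with h=0.75 from center) (area = (8/2)·3.929²·sin(360°/8) = 43.66 mm²); the cube at (11.5, 6.5) is present — its section is the full 20.5×28 rectangle (area 574.00 mm²); the cube at (12, 1.5) does not reach this height (z outside [3, 8]); After the difference (first − rest): starting from the r=4 sphere (40.84 mm²), the r=4 sphere at (4, 15) misses the remaining region (no effect); the 20.5×28 cube at (11.5, 6.5) misses the remaining region (no effect) — area = 40.84 mm². At z = 3.5: the r=4 sphere contributes a regular 8-gon of circumradius √(4²−0.5²) = 3.969 (area = (8/2)·3.969²·sin(360°/8) = 44.55 mm²); the r=4 sphere at (4, 15) slices to a regular 8-gon of circumradius 3.708 (√(r²−h²) with h=1.5 from center) (area = (8/2)·3.708²·sin(360°/8) = 38.89 mm²); the cube at (11.5, 6.5) is present — its section is the full 20.5×28 rectangle (area 574.00 mm²); the cube at (12, 1.5) is present — its section is the full 16×20 rectangle (area 320.00 mm²); Taking the first minus the rest: starting from the r=4 sphere (44.55 mm²), the r=4 sphere at (4, 15) misses the remaining region (no effect); the 20.5×28 cube at (11.5, 6.5) misses the remaining region (no effect); the 16×20 cube at (12, 1.5) misses the remaining region (no effect) — area = 44.55 mm². Checking containment: at z = 3.5 the cross-section extends beyond the z = 2.75 cross-section by about 3.71 mm².

part overhangs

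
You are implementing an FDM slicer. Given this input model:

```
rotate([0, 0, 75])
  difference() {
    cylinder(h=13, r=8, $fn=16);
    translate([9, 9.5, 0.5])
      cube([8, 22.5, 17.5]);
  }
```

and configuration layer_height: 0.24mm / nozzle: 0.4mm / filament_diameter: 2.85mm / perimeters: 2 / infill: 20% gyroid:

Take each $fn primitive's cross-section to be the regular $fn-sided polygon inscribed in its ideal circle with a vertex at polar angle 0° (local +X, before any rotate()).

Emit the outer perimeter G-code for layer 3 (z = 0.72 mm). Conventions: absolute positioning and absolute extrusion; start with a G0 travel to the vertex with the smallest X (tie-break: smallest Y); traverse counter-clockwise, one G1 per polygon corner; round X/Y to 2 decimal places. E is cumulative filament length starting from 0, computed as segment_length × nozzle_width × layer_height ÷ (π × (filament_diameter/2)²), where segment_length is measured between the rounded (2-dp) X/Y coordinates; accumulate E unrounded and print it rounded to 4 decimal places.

At z = 0.72 mm: the cylinder: section is a regular 16-gon, circumradius r=8; the cube at (9, 9.5) is present — its section is the full 8×22.5 rectangle; Taking the first minus the rest: starting from the r=8 cylinder, the 8×22.5 cube at (9, 9.5) misses the remaining region (no effect) — 1 connected region; (whole slice rotated 75° about Z — lengths, areas and connectivity unchanged). The outline is a single polygon with 16 vertices. Extrusion per mm of travel: 0.4 × 0.24 / (π × 1.425²) = 0.015048. Accumulating E over each segment gives final E = 0.7517.

G0 X-7.93 Y-1.04 Z0.72
G1 X-6.93 Y-4.00 E0.0470
G1 X-4.87 Y-6.35 E0.0940
G1 X-2.07 Y-7.73 E0.1410
G1 X1.04 Y-7.93 E0.1879
G1 X4.00 Y-6.93 E0.2349
G1 X6.35 Y-4.87 E0.2820
G1 X7.73 Y-2.07 E0.3289
G1 X7.93 Y1.04 E0.3758
G1 X6.93 Y4.00 E0.4229
G1 X4.87 Y6.35 E0.4699
G1 X2.07 Y7.73 E0.5169
G1 X-1.04 Y7.93 E0.5638
G1 X-4.00 Y6.93 E0.6108
G1 X-6.35 Y4.87 E0.6578
G1 X-7.73 Y2.07 E0.7048
G1 X-7.93 Y-1.04 E0.7517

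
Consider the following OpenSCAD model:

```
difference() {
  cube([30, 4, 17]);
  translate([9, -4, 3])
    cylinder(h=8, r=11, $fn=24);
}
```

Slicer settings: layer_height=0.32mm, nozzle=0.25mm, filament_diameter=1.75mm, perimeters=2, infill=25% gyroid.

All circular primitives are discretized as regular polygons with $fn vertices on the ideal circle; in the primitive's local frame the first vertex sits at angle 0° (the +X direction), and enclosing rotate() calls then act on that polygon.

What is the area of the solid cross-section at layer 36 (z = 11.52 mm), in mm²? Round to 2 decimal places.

At z = 11.52 mm: the cube (footprint 30×4) is included at this height (area 120.00 mm²); the cylinder at (9, -4) is absent (z outside [3, 11]); After the difference (first − rest): none of the subtracted shapes is present at this height, so the 30×4 cube is unchanged — area = 120.00 mm². Overall, the cross-section is a single solid region. Net area = 120.00 mm².

120.00 mm²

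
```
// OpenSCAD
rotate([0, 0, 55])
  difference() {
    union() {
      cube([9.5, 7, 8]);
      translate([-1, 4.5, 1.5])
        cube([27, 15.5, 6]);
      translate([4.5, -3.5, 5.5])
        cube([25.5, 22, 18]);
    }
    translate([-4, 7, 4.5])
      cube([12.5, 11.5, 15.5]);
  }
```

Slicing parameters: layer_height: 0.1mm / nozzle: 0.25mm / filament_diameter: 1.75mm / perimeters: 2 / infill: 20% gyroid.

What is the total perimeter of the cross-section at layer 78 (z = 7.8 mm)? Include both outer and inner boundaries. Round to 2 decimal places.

104.00 mm

At z = 7.8 mm: the cube (footprint 9.5×7) is included at this height (perimeter 33.00 mm); the cube at (-1, 4.5) is absent (z outside [1.5, 7.5]); the cube at (4.5, -3.5) (footprint 25.5×22) is included at this height (perimeter 95.00 mm); Merging all regions: the regions partially overlap (shared area 35.00 mm²), so the edge portions inside another operand are dropped and the merged outline is re-measured after clipping — boundary = 104.00 mm; the cube at (-4, 7) is present — its section is the full 12.5×11.5 rectangle (perimeter 48.00 mm); Subtracting the remaining from the first: starting from that combined region, the 12.5×11.5 cube at (-4, 7) partially overlaps it — only the 46.00 mm² overlap (of its 143.75 mm²) is removed, clipping the outline — boundary = 104.00 mm; (whole slice rotated 55° about Z — lengths, areas and connectivity unchanged). Overall, the cross-section is a single solid region. Total boundary length (outer) = 104.00 mm.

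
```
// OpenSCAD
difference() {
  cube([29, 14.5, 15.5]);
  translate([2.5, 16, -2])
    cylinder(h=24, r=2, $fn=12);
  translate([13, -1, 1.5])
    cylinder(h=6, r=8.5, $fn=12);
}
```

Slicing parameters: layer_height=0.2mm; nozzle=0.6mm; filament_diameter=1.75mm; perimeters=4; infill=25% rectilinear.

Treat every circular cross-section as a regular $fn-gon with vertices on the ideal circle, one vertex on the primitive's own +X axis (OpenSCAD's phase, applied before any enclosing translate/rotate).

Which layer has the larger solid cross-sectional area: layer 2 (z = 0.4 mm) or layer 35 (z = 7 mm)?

Layer 2 (z = 0.4): the cube is present — its section is the full 29×14.5 rectangle (area 420.50 mm²); the r=2 cylinder at (2.5, 16) contributes a regular 12-gon of circumradius 2 (area = (12/2)·2.000²·sin(360°/12) = 12.00 mm²); the cylinder at (13, -1) is absent (z outside [1.5, 7.5]); Subtracting the remaining from the first: starting from the 29×14.5 cube (420.50 mm²), the r=2 cylinder at (2.5, 16) partially overlaps it — only the 0.79 mm² overlap (of its 12.00 mm²) is removed, clipping the outline — area = 419.71 mm². So its area = 419.71 mm². Layer 35 (z = 7): the cube (footprint 29×14.5) is included at this height (area 420.50 mm²); the cylinder at (2.5, 16): section is a regular 12-gon, circumradius r=2 (area = (12/2)·2.000²·sin(360°/12) = 12.00 mm²); the cylinder at (13, -1): section is a regular 12-gon, circumradius r=8.5 (area = (12/2)·8.500²·sin(360°/12) = 216.75 mm²); Subtracting the remaining from the first: starting from the 29×14.5 cube (420.50 mm²), the r=2 cylinder at (2.5, 16) partially overlaps it — only the 0.79 mm² overlap (of its 12.00 mm²) is removed, clipping the outline; the r=8.5 cylinder at (13, -1) partially overlaps it — only the 91.64 mm² overlap (of its 216.75 mm²) is removed, clipping the outline — area = 328.07 mm². So its area = 328.07 mm². Layer 2 is larger (419.71 vs 328.07 mm²).

layer 2 (z = 0.4 mm)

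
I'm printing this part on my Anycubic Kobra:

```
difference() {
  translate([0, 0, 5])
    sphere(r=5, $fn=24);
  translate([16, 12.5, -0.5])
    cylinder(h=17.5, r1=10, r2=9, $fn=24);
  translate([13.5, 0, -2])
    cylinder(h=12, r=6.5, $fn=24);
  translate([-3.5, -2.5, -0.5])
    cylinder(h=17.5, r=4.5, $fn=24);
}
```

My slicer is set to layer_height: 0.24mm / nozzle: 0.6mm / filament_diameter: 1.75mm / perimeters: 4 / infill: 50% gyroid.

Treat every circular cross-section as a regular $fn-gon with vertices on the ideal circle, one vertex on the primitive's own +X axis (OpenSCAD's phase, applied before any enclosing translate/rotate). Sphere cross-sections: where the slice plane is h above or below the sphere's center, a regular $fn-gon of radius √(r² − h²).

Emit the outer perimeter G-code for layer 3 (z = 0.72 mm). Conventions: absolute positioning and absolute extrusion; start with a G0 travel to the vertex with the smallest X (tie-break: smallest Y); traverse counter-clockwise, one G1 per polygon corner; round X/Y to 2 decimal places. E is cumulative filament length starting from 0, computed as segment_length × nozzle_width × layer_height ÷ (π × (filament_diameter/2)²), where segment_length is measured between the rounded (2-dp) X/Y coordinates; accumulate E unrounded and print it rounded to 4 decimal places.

At z = 0.72 mm: the sphere: section is a regular 24-gon, circumradius = √(r²−h²) = √(5²−4.28²) = 2.585; the cone at (16, 12.5) (r1=10→r2=9) has section circumradius 9.930 here — a regular 24-gon; the r=6.5 cylinder at (13.5, 0) contributes a regular 24-gon of circumradius 6.5; the r=4.5 cylinder at (-3.5, -2.5) gives a regular 24-gon of circumradius 4.5 (constant along its height); Subtracting the remaining from the first: starting from the r=5 sphere, the cone at (16, 12.5) misses the remaining region (no effect); the r=6.5 cylinder at (13.5, 0) misses the remaining region (no effect); the r=4.5 cylinder at (-3.5, -2.5) partially overlaps it — only the 9.95 mm² overlap (of its 62.89 mm²) is removed, clipping the outline — 1 connected region. The outline is a single polygon with 20 vertices. Extrusion per mm of travel: 0.6 × 0.24 / (π × 0.875²) = 0.059868. Accumulating E over each segment gives final E = 0.8750.

G0 X-1.94 Y1.68 Z0.72
G1 X-1.25 Y1.40 E0.0446
G1 X-0.32 Y0.68 E0.1150
G1 X0.40 Y-0.25 E0.1854
G1 X0.85 Y-1.34 E0.2560
G1 X0.98 Y-2.37 E0.3182
G1 X1.29 Y-2.24 E0.3383
G1 X1.83 Y-1.83 E0.3789
G1 X2.24 Y-1.29 E0.4195
G1 X2.50 Y-0.67 E0.4597
G1 X2.58 Y0.00 E0.5001
G1 X2.50 Y0.67 E0.5405
G1 X2.24 Y1.29 E0.5808
G1 X1.83 Y1.83 E0.6214
G1 X1.29 Y2.24 E0.6619
G1 X0.67 Y2.50 E0.7022
G1 X0.00 Y2.58 E0.7426
G1 X-0.67 Y2.50 E0.7830
G1 X-1.29 Y2.24 E0.8232
G1 X-1.83 Y1.83 E0.8638
G1 X-1.94 Y1.68 E0.8750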